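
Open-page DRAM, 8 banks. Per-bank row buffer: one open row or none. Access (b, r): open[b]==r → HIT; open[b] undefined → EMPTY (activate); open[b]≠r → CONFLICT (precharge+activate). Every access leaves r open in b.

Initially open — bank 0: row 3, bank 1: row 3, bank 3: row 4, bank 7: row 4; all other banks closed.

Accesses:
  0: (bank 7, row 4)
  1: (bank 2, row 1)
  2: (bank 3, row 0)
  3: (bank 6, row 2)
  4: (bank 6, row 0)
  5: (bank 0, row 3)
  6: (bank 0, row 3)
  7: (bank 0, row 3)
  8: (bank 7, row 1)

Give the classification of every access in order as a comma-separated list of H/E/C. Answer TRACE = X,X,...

  [0] b7 r4: had r4 ⇒ H
  [1] b2 r1: no row ⇒ E
  [2] b3 r0: had r4 ⇒ C
  [3] b6 r2: no row ⇒ E
  [4] b6 r0: had r2 ⇒ C
  [5] b0 r3: had r3 ⇒ H
  [6] b0 r3: had r3 ⇒ H
  [7] b0 r3: had r3 ⇒ H
  [8] b7 r1: had r4 ⇒ C

TRACE = H,E,C,E,C,H,H,H,C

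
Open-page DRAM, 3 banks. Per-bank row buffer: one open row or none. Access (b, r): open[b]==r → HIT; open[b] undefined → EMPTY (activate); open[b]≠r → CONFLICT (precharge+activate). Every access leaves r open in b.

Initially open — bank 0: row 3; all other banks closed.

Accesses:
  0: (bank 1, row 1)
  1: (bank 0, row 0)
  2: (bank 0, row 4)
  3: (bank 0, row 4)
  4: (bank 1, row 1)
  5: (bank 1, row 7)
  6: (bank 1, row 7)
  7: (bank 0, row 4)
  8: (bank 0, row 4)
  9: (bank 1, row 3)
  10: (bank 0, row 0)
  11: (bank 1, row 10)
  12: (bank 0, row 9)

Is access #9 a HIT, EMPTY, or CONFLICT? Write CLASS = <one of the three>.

CLASS = CONFLICT

step 0: bank1 None->1 [EMPTY]
step 1: bank0 3->0 [CONFLICT]
step 2: bank0 0->4 [CONFLICT]
step 3: bank0 4->4 [HIT]
step 4: bank1 1->1 [HIT]
step 5: bank1 1->7 [CONFLICT]
step 6: bank1 7->7 [HIT]
step 7: bank0 4->4 [HIT]
step 8: bank0 4->4 [HIT]
step 9: bank1 7->3 [CONFLICT]
step 10: bank0 4->0 [CONFLICT]
step 11: bank1 3->10 [CONFLICT]
step 12: bank0 0->9 [CONFLICT]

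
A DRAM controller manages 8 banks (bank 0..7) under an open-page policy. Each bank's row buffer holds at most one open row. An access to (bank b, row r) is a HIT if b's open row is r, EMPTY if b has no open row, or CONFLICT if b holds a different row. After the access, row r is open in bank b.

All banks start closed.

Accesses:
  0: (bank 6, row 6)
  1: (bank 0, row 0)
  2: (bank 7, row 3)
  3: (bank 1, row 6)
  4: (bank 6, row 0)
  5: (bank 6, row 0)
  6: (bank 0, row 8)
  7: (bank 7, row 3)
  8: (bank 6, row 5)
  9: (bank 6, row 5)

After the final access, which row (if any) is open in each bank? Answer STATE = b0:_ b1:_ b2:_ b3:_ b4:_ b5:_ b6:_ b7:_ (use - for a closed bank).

#0 (6,6) E
#1 (0,0) E
#2 (7,3) E
#3 (1,6) E
#4 (6,0) C  (was 6)
#5 (6,0) H  (was 0)
#6 (0,8) C  (was 0)
#7 (7,3) H  (was 3)
#8 (6,5) C  (was 0)
#9 (6,5) H  (was 5)

STATE = b0:8 b1:6 b2:- b3:- b4:- b5:- b6:5 b7:3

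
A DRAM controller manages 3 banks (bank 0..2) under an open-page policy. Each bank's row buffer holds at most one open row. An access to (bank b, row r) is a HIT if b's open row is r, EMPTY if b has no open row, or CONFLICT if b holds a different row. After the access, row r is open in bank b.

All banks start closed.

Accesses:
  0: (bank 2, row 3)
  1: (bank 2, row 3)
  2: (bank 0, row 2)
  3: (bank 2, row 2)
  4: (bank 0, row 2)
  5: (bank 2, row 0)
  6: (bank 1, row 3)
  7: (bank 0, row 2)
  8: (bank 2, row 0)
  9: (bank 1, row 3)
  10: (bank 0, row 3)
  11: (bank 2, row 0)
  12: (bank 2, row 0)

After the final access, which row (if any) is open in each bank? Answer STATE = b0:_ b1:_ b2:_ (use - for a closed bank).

  [0] b2 r3: no row ⇒ E
  [1] b2 r3: had r3 ⇒ H
  [2] b0 r2: no row ⇒ E
  [3] b2 r2: had r3 ⇒ C
  [4] b0 r2: had r2 ⇒ H
  [5] b2 r0: had r2 ⇒ C
  [6] b1 r3: no row ⇒ E
  [7] b0 r2: had r2 ⇒ H
  [8] b2 r0: had r0 ⇒ H
  [9] b1 r3: had r3 ⇒ H
  [10] b0 r3: had r2 ⇒ C
  [11] b2 r0: had r0 ⇒ H
  [12] b2 r0: had r0 ⇒ H

STATE = b0:3 b1:3 b2:0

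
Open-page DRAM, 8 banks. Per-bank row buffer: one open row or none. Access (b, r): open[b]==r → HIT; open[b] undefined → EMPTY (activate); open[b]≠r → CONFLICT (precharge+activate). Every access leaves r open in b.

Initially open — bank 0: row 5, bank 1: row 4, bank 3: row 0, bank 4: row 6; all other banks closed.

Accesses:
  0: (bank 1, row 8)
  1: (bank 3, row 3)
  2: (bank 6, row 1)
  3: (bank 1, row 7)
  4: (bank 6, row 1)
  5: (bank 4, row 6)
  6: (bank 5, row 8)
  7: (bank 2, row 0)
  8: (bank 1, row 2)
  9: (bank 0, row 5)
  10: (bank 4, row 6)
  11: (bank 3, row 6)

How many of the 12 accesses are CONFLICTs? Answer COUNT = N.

COUNT = 5

#0 (1,8) C  (was 4)
#1 (3,3) C  (was 0)
#2 (6,1) E
#3 (1,7) C  (was 8)
#4 (6,1) H  (was 1)
#5 (4,6) H  (was 6)
#6 (5,8) E
#7 (2,0) E
#8 (1,2) C  (was 7)
#9 (0,5) H  (was 5)
#10 (4,6) H  (was 6)
#11 (3,6) C  (was 3)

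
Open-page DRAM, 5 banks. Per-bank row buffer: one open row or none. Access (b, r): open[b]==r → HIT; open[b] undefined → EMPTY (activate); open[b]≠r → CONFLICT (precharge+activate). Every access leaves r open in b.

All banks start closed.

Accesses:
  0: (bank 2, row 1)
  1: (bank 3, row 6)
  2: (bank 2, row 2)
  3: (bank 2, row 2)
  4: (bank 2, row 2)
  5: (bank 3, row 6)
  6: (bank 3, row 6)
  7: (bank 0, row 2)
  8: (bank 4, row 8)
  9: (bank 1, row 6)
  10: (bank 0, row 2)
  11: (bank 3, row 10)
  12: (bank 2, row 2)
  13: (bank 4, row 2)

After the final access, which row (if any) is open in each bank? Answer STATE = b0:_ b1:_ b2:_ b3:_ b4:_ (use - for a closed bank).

0: bank 2 row 1 — prev None → EMPTY
1: bank 3 row 6 — prev None → EMPTY
2: bank 2 row 2 — prev 1 → CONFLICT
3: bank 2 row 2 — prev 2 → HIT
4: bank 2 row 2 — prev 2 → HIT
5: bank 3 row 6 — prev 6 → HIT
6: bank 3 row 6 — prev 6 → HIT
7: bank 0 row 2 — prev None → EMPTY
8: bank 4 row 8 — prev None → EMPTY
9: bank 1 row 6 — prev None → EMPTY
10: bank 0 row 2 — prev 2 → HIT
11: bank 3 row 10 — prev 6 → CONFLICT
12: bank 2 row 2 — prev 2 → HIT
13: bank 4 row 2 — prev 8 → CONFLICT

STATE = b0:2 b1:6 b2:2 b3:10 b4:2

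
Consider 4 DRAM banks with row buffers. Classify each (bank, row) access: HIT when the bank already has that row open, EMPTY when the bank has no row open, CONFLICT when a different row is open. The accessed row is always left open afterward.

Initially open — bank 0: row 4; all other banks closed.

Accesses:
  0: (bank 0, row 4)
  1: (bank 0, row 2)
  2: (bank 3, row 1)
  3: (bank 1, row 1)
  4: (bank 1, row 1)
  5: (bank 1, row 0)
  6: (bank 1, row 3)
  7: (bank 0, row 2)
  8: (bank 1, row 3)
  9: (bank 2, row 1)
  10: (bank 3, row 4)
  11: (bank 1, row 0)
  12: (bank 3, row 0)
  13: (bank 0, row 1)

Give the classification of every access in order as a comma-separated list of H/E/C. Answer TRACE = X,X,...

TRACE = H,C,E,E,H,C,C,H,H,E,C,C,C,C

  [0] b0 r4: had r4 ⇒ H
  [1] b0 r2: had r4 ⇒ C
  [2] b3 r1: no row ⇒ E
  [3] b1 r1: no row ⇒ E
  [4] b1 r1: had r1 ⇒ H
  [5] b1 r0: had r1 ⇒ C
  [6] b1 r3: had r0 ⇒ C
  [7] b0 r2: had r2 ⇒ H
  [8] b1 r3: had r3 ⇒ H
  [9] b2 r1: no row ⇒ E
  [10] b3 r4: had r1 ⇒ C
  [11] b1 r0: had r3 ⇒ C
  [12] b3 r0: had r4 ⇒ C
  [13] b0 r1: had r2 ⇒ C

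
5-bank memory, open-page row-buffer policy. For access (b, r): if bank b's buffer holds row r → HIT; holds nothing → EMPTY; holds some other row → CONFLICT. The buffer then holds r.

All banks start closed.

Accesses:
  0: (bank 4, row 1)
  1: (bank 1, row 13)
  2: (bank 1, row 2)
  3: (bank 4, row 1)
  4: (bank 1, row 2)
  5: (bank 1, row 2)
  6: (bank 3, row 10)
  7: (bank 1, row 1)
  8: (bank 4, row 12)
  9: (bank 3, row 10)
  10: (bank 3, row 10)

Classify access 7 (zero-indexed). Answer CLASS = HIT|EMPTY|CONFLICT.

step 0: bank4 None->1 [EMPTY]
step 1: bank1 None->13 [EMPTY]
step 2: bank1 13->2 [CONFLICT]
step 3: bank4 1->1 [HIT]
step 4: bank1 2->2 [HIT]
step 5: bank1 2->2 [HIT]
step 6: bank3 None->10 [EMPTY]
step 7: bank1 2->1 [CONFLICT]
step 8: bank4 1->12 [CONFLICT]
step 9: bank3 10->10 [HIT]
step 10: bank3 10->10 [HIT]

CLASS = CONFLICT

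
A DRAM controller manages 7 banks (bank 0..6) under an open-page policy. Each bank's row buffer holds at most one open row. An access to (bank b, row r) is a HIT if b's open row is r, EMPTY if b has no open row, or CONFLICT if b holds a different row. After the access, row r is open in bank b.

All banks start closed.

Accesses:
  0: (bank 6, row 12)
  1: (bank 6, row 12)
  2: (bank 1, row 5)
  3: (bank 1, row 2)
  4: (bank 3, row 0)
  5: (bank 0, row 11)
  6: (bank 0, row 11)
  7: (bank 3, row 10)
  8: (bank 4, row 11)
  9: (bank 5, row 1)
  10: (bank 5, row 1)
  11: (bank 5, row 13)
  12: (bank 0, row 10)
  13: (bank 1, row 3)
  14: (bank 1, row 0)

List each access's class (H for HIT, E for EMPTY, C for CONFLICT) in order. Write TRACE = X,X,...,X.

TRACE = E,H,E,C,E,E,H,C,E,E,H,C,C,C,C

  [0] b6 r12: no row ⇒ E
  [1] b6 r12: had r12 ⇒ H
  [2] b1 r5: no row ⇒ E
  [3] b1 r2: had r5 ⇒ C
  [4] b3 r0: no row ⇒ E
  [5] b0 r11: no row ⇒ E
  [6] b0 r11: had r11 ⇒ H
  [7] b3 r10: had r0 ⇒ C
  [8] b4 r11: no row ⇒ E
  [9] b5 r1: no row ⇒ E
  [10] b5 r1: had r1 ⇒ H
  [11] b5 r13: had r1 ⇒ C
  [12] b0 r10: had r11 ⇒ C
  [13] b1 r3: had r2 ⇒ C
  [14] b1 r0: had r3 ⇒ C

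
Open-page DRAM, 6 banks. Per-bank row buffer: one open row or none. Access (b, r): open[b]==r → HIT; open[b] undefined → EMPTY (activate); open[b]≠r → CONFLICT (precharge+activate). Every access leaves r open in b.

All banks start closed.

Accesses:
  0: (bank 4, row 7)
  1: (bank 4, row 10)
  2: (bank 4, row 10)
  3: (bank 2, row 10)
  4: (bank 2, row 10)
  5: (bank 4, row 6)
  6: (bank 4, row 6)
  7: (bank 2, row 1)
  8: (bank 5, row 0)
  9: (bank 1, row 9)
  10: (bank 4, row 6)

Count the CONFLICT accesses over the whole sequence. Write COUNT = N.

COUNT = 3

0: bank 4 row 7 — prev None → EMPTY
1: bank 4 row 10 — prev 7 → CONFLICT
2: bank 4 row 10 — prev 10 → HIT
3: bank 2 row 10 — prev None → EMPTY
4: bank 2 row 10 — prev 10 → HIT
5: bank 4 row 6 — prev 10 → CONFLICT
6: bank 4 row 6 — prev 6 → HIT
7: bank 2 row 1 — prev 10 → CONFLICT
8: bank 5 row 0 — prev None → EMPTY
9: bank 1 row 9 — prev None → EMPTY
10: bank 4 row 6 — prev 6 → HIT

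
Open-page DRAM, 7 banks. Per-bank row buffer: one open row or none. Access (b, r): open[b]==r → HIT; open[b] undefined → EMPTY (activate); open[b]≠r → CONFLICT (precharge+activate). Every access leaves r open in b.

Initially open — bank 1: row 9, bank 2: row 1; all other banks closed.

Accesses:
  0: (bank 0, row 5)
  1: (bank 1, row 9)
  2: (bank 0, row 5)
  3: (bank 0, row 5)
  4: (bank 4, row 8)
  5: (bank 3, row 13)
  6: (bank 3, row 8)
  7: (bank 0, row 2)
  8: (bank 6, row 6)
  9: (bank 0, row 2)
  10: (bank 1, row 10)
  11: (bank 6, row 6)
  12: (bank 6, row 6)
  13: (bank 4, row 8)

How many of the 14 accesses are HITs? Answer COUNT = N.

step 0: bank0 None->5 [EMPTY]
step 1: bank1 9->9 [HIT]
step 2: bank0 5->5 [HIT]
step 3: bank0 5->5 [HIT]
step 4: bank4 None->8 [EMPTY]
step 5: bank3 None->13 [EMPTY]
step 6: bank3 13->8 [CONFLICT]
step 7: bank0 5->2 [CONFLICT]
step 8: bank6 None->6 [EMPTY]
step 9: bank0 2->2 [HIT]
step 10: bank1 9->10 [CONFLICT]
step 11: bank6 6->6 [HIT]
step 12: bank6 6->6 [HIT]
step 13: bank4 8->8 [HIT]

COUNT = 7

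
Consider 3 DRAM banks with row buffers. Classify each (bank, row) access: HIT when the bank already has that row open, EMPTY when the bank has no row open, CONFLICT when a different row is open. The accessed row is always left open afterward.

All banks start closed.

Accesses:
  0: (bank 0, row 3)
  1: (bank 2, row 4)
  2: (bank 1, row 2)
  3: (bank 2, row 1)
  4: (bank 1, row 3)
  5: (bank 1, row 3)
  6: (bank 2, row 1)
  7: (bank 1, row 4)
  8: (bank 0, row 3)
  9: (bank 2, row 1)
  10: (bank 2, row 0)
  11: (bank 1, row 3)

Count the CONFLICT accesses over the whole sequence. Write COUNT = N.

#0 (0,3) E
#1 (2,4) E
#2 (1,2) E
#3 (2,1) C  (was 4)
#4 (1,3) C  (was 2)
#5 (1,3) H  (was 3)
#6 (2,1) H  (was 1)
#7 (1,4) C  (was 3)
#8 (0,3) H  (was 3)
#9 (2,1) H  (was 1)
#10 (2,0) C  (was 1)
#11 (1,3) C  (was 4)

COUNT = 5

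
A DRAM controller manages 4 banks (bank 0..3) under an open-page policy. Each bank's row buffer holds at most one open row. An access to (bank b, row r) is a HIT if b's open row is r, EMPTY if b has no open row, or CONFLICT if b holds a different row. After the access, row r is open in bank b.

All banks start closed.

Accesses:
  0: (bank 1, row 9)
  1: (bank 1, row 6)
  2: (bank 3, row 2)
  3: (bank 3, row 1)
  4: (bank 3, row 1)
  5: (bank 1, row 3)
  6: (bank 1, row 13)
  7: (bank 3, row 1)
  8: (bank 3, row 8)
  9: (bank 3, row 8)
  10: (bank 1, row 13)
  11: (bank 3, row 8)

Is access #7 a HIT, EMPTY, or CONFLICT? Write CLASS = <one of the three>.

  [0] b1 r9: no row ⇒ E
  [1] b1 r6: had r9 ⇒ C
  [2] b3 r2: no row ⇒ E
  [3] b3 r1: had r2 ⇒ C
  [4] b3 r1: had r1 ⇒ H
  [5] b1 r3: had r6 ⇒ C
  [6] b1 r13: had r3 ⇒ C
  [7] b3 r1: had r1 ⇒ H
  [8] b3 r8: had r1 ⇒ C
  [9] b3 r8: had r8 ⇒ H
  [10] b1 r13: had r13 ⇒ H
  [11] b3 r8: had r8 ⇒ H

CLASS = HIT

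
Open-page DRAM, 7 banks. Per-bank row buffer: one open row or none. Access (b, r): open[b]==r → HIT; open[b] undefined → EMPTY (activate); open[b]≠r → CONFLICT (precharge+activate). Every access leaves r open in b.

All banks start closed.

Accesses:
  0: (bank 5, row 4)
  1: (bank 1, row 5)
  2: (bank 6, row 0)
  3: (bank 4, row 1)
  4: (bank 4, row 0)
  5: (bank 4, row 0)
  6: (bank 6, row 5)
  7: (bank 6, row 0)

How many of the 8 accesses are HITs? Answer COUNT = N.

step 0: bank5 None->4 [EMPTY]
step 1: bank1 None->5 [EMPTY]
step 2: bank6 None->0 [EMPTY]
step 3: bank4 None->1 [EMPTY]
step 4: bank4 1->0 [CONFLICT]
step 5: bank4 0->0 [HIT]
step 6: bank6 0->5 [CONFLICT]
step 7: bank6 5->0 [CONFLICT]

COUNT = 1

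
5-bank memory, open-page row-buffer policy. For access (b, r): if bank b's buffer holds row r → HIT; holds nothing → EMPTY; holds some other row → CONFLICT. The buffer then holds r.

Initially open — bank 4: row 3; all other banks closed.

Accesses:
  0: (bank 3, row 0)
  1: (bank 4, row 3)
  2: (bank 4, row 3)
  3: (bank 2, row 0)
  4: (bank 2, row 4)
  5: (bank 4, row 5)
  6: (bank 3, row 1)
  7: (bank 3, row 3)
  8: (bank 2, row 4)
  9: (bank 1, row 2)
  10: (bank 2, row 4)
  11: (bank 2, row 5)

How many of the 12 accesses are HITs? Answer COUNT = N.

COUNT = 4

0: bank 3 row 0 — prev None → EMPTY
1: bank 4 row 3 — prev 3 → HIT
2: bank 4 row 3 — prev 3 → HIT
3: bank 2 row 0 — prev None → EMPTY
4: bank 2 row 4 — prev 0 → CONFLICT
5: bank 4 row 5 — prev 3 → CONFLICT
6: bank 3 row 1 — prev 0 → CONFLICT
7: bank 3 row 3 — prev 1 → CONFLICT
8: bank 2 row 4 — prev 4 → HIT
9: bank 1 row 2 — prev None → EMPTY
10: bank 2 row 4 — prev 4 → HIT
11: bank 2 row 5 — prev 4 → CONFLICT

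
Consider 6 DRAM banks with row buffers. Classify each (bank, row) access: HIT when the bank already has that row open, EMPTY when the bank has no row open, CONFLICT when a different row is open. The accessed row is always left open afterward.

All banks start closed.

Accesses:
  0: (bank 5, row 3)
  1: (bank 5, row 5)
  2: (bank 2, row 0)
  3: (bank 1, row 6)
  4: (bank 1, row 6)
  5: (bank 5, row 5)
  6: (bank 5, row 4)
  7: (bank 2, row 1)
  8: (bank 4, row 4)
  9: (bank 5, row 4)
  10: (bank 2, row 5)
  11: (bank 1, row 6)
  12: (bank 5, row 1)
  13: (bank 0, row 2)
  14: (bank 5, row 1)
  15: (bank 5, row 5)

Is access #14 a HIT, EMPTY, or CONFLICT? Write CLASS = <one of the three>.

0: bank 5 row 3 — prev None → EMPTY
1: bank 5 row 5 — prev 3 → CONFLICT
2: bank 2 row 0 — prev None → EMPTY
3: bank 1 row 6 — prev None → EMPTY
4: bank 1 row 6 — prev 6 → HIT
5: bank 5 row 5 — prev 5 → HIT
6: bank 5 row 4 — prev 5 → CONFLICT
7: bank 2 row 1 — prev 0 → CONFLICT
8: bank 4 row 4 — prev None → EMPTY
9: bank 5 row 4 — prev 4 → HIT
10: bank 2 row 5 — prev 1 → CONFLICT
11: bank 1 row 6 — prev 6 → HIT
12: bank 5 row 1 — prev 4 → CONFLICT
13: bank 0 row 2 — prev None → EMPTY
14: bank 5 row 1 — prev 1 → HIT
15: bank 5 row 5 — prev 1 → CONFLICT

CLASS = HIT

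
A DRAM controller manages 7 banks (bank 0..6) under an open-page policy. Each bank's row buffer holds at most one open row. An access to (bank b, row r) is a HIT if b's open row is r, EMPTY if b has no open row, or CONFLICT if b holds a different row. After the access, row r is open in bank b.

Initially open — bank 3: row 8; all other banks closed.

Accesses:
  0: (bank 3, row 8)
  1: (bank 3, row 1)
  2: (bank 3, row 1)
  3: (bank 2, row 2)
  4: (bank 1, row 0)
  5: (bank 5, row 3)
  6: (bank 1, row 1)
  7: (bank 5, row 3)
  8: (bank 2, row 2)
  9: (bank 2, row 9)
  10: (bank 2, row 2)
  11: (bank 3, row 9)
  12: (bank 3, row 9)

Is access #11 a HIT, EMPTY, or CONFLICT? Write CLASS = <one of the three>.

step 0: bank3 8->8 [HIT]
step 1: bank3 8->1 [CONFLICT]
step 2: bank3 1->1 [HIT]
step 3: bank2 None->2 [EMPTY]
step 4: bank1 None->0 [EMPTY]
step 5: bank5 None->3 [EMPTY]
step 6: bank1 0->1 [CONFLICT]
step 7: bank5 3->3 [HIT]
step 8: bank2 2->2 [HIT]
step 9: bank2 2->9 [CONFLICT]
step 10: bank2 9->2 [CONFLICT]
step 11: bank3 1->9 [CONFLICT]
step 12: bank3 9->9 [HIT]

CLASS = CONFLICT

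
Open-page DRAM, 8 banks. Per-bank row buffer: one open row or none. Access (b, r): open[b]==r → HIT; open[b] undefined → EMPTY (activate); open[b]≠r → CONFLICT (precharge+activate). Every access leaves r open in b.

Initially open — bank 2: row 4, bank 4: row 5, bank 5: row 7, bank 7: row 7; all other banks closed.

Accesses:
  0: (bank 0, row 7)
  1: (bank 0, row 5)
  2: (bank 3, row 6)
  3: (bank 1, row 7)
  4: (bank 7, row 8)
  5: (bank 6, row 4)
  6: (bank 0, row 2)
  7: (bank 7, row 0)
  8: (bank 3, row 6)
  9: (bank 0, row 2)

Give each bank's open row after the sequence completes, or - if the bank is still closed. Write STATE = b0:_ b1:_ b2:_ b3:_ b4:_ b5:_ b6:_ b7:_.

STATE = b0:2 b1:7 b2:4 b3:6 b4:5 b5:7 b6:4 b7:0

step 0: bank0 None->7 [EMPTY]
step 1: bank0 7->5 [CONFLICT]
step 2: bank3 None->6 [EMPTY]
step 3: bank1 None->7 [EMPTY]
step 4: bank7 7->8 [CONFLICT]
step 5: bank6 None->4 [EMPTY]
step 6: bank0 5->2 [CONFLICT]
step 7: bank7 8->0 [CONFLICT]
step 8: bank3 6->6 [HIT]
step 9: bank0 2->2 [HIT]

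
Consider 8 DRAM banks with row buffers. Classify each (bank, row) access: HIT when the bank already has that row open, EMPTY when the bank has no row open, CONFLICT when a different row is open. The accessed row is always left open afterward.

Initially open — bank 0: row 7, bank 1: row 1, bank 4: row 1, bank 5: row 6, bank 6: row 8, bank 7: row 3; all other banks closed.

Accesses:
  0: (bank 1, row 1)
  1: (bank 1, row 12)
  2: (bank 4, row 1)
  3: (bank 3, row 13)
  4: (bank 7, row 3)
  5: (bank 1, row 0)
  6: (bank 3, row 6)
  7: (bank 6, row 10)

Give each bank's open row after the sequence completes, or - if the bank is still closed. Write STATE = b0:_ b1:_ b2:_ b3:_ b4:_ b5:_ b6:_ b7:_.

STATE = b0:7 b1:0 b2:- b3:6 b4:1 b5:6 b6:10 b7:3

#0 (1,1) H  (was 1)
#1 (1,12) C  (was 1)
#2 (4,1) H  (was 1)
#3 (3,13) E
#4 (7,3) H  (was 3)
#5 (1,0) C  (was 12)
#6 (3,6) C  (was 13)
#7 (6,10) C  (was 8)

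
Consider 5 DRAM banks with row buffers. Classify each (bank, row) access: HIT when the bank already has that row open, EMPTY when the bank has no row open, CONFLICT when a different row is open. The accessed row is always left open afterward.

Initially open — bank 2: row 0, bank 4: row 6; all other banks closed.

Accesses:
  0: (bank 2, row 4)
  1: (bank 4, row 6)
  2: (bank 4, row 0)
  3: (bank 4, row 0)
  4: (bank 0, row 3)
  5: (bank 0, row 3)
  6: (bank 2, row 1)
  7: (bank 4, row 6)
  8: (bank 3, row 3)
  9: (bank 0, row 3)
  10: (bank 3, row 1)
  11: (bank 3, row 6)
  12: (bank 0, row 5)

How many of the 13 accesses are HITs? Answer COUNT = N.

COUNT = 4

#0 (2,4) C  (was 0)
#1 (4,6) H  (was 6)
#2 (4,0) C  (was 6)
#3 (4,0) H  (was 0)
#4 (0,3) E
#5 (0,3) H  (was 3)
#6 (2,1) C  (was 4)
#7 (4,6) C  (was 0)
#8 (3,3) E
#9 (0,3) H  (was 3)
#10 (3,1) C  (was 3)
#11 (3,6) C  (was 1)
#12 (0,5) C  (was 3)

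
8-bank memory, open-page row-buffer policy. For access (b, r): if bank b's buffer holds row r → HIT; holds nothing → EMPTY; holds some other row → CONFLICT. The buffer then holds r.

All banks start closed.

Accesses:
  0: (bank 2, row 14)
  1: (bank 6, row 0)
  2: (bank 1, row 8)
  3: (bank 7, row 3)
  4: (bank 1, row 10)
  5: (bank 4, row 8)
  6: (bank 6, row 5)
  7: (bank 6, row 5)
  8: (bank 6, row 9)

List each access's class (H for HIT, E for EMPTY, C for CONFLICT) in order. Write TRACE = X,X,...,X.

#0 (2,14) E
#1 (6,0) E
#2 (1,8) E
#3 (7,3) E
#4 (1,10) C  (was 8)
#5 (4,8) E
#6 (6,5) C  (was 0)
#7 (6,5) H  (was 5)
#8 (6,9) C  (was 5)

TRACE = E,E,E,E,C,E,C,H,C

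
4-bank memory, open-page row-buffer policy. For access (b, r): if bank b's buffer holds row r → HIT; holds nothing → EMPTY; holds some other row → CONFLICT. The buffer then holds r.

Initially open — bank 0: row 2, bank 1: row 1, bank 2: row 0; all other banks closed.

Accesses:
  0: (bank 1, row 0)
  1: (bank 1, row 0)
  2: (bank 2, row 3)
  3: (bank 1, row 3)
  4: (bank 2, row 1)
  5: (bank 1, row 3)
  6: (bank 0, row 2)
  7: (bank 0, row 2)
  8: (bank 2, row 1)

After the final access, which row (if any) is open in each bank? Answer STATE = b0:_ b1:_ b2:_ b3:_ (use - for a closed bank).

STATE = b0:2 b1:3 b2:1 b3:-

step 0: bank1 1->0 [CONFLICT]
step 1: bank1 0->0 [HIT]
step 2: bank2 0->3 [CONFLICT]
step 3: bank1 0->3 [CONFLICT]
step 4: bank2 3->1 [CONFLICT]
step 5: bank1 3->3 [HIT]
step 6: bank0 2->2 [HIT]
step 7: bank0 2->2 [HIT]
step 8: bank2 1->1 [HIT]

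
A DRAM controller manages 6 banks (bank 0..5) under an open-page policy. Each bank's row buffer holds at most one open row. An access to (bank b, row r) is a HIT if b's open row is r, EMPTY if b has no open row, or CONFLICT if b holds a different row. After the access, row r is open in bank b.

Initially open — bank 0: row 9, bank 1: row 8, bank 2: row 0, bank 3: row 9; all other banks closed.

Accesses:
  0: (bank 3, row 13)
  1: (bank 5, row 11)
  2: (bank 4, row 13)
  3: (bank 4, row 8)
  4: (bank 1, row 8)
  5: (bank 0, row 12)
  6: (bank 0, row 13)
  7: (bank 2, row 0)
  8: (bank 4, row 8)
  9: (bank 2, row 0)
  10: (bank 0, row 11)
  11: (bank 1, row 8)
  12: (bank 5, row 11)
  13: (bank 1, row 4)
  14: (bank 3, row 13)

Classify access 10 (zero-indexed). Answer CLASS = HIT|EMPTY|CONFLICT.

CLASS = CONFLICT

  [0] b3 r13: had r9 ⇒ C
  [1] b5 r11: no row ⇒ E
  [2] b4 r13: no row ⇒ E
  [3] b4 r8: had r13 ⇒ C
  [4] b1 r8: had r8 ⇒ H
  [5] b0 r12: had r9 ⇒ C
  [6] b0 r13: had r12 ⇒ C
  [7] b2 r0: had r0 ⇒ H
  [8] b4 r8: had r8 ⇒ H
  [9] b2 r0: had r0 ⇒ H
  [10] b0 r11: had r13 ⇒ C
  [11] b1 r8: had r8 ⇒ H
  [12] b5 r11: had r11 ⇒ H
  [13] b1 r4: had r8 ⇒ C
  [14] b3 r13: had r13 ⇒ H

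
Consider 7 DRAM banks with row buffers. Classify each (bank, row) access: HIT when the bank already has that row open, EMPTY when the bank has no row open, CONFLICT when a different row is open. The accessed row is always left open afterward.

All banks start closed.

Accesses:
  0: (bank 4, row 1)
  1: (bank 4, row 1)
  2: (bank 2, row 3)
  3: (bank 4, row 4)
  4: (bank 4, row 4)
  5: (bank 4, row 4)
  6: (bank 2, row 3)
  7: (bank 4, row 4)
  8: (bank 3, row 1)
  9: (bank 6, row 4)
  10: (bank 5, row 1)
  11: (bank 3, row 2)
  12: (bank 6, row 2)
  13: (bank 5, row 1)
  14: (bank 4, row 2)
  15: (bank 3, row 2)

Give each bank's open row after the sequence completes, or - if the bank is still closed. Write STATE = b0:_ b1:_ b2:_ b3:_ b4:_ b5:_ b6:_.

STATE = b0:- b1:- b2:3 b3:2 b4:2 b5:1 b6:2

0: bank 4 row 1 — prev None → EMPTY
1: bank 4 row 1 — prev 1 → HIT
2: bank 2 row 3 — prev None → EMPTY
3: bank 4 row 4 — prev 1 → CONFLICT
4: bank 4 row 4 — prev 4 → HIT
5: bank 4 row 4 — prev 4 → HIT
6: bank 2 row 3 — prev 3 → HIT
7: bank 4 row 4 — prev 4 → HIT
8: bank 3 row 1 — prev None → EMPTY
9: bank 6 row 4 — prev None → EMPTY
10: bank 5 row 1 — prev None → EMPTY
11: bank 3 row 2 — prev 1 → CONFLICT
12: bank 6 row 2 — prev 4 → CONFLICT
13: bank 5 row 1 — prev 1 → HIT
14: bank 4 row 2 — prev 4 → CONFLICT
15: bank 3 row 2 — prev 2 → HIT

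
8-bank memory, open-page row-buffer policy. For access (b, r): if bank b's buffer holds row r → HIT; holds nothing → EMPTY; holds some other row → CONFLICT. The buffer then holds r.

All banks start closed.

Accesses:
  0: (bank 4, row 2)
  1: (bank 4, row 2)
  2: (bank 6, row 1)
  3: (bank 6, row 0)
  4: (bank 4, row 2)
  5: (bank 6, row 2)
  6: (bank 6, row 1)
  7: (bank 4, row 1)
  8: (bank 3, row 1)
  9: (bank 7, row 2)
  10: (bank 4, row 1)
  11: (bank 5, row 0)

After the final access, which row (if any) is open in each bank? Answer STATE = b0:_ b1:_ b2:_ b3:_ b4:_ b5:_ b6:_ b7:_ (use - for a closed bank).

STATE = b0:- b1:- b2:- b3:1 b4:1 b5:0 b6:1 b7:2

0: bank 4 row 2 — prev None → EMPTY
1: bank 4 row 2 — prev 2 → HIT
2: bank 6 row 1 — prev None → EMPTY
3: bank 6 row 0 — prev 1 → CONFLICT
4: bank 4 row 2 — prev 2 → HIT
5: bank 6 row 2 — prev 0 → CONFLICT
6: bank 6 row 1 — prev 2 → CONFLICT
7: bank 4 row 1 — prev 2 → CONFLICT
8: bank 3 row 1 — prev None → EMPTY
9: bank 7 row 2 — prev None → EMPTY
10: bank 4 row 1 — prev 1 → HIT
11: bank 5 row 0 — prev None → EMPTY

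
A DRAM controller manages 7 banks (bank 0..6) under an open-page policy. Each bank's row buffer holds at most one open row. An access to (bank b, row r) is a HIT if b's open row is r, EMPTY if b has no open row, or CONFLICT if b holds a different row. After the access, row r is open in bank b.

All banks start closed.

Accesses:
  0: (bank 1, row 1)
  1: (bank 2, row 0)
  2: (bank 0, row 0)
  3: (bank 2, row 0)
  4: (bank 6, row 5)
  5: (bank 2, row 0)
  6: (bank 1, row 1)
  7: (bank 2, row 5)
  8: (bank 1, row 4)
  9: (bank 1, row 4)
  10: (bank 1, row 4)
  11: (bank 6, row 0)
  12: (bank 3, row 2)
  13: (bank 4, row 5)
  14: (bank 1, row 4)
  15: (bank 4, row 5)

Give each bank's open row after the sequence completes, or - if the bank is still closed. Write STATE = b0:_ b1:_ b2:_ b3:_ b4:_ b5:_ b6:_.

STATE = b0:0 b1:4 b2:5 b3:2 b4:5 b5:- b6:0

  [0] b1 r1: no row ⇒ E
  [1] b2 r0: no row ⇒ E
  [2] b0 r0: no row ⇒ E
  [3] b2 r0: had r0 ⇒ H
  [4] b6 r5: no row ⇒ E
  [5] b2 r0: had r0 ⇒ H
  [6] b1 r1: had r1 ⇒ H
  [7] b2 r5: had r0 ⇒ C
  [8] b1 r4: had r1 ⇒ C
  [9] b1 r4: had r4 ⇒ H
  [10] b1 r4: had r4 ⇒ H
  [11] b6 r0: had r5 ⇒ C
  [12] b3 r2: no row ⇒ E
  [13] b4 r5: no row ⇒ E
  [14] b1 r4: had r4 ⇒ H
  [15] b4 r5: had r5 ⇒ H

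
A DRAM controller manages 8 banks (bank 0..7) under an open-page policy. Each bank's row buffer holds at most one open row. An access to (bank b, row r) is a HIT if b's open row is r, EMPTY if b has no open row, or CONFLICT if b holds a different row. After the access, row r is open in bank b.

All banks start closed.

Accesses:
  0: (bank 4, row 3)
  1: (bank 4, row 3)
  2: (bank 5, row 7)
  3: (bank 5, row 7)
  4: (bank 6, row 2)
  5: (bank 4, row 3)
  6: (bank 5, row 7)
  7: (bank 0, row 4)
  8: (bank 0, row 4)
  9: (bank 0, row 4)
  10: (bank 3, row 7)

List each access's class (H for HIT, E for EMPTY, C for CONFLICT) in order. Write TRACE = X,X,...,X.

TRACE = E,H,E,H,E,H,H,E,H,H,E

#0 (4,3) E
#1 (4,3) H  (was 3)
#2 (5,7) E
#3 (5,7) H  (was 7)
#4 (6,2) E
#5 (4,3) H  (was 3)
#6 (5,7) H  (was 7)
#7 (0,4) E
#8 (0,4) H  (was 4)
#9 (0,4) H  (was 4)
#10 (3,7) E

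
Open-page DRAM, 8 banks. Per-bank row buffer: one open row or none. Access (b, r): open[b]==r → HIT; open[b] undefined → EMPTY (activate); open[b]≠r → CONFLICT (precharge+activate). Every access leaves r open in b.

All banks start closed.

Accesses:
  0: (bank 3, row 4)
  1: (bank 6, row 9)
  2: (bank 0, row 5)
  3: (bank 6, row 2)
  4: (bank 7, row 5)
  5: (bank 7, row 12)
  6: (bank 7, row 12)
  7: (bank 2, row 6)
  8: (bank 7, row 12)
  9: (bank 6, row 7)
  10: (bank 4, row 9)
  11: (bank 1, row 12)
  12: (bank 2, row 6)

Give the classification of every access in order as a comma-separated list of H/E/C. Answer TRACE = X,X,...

0: bank 3 row 4 — prev None → EMPTY
1: bank 6 row 9 — prev None → EMPTY
2: bank 0 row 5 — prev None → EMPTY
3: bank 6 row 2 — prev 9 → CONFLICT
4: bank 7 row 5 — prev None → EMPTY
5: bank 7 row 12 — prev 5 → CONFLICT
6: bank 7 row 12 — prev 12 → HIT
7: bank 2 row 6 — prev None → EMPTY
8: bank 7 row 12 — prev 12 → HIT
9: bank 6 row 7 — prev 2 → CONFLICT
10: bank 4 row 9 — prev None → EMPTY
11: bank 1 row 12 — prev None → EMPTY
12: bank 2 row 6 — prev 6 → HIT

TRACE = E,E,E,C,E,C,H,E,H,C,E,E,H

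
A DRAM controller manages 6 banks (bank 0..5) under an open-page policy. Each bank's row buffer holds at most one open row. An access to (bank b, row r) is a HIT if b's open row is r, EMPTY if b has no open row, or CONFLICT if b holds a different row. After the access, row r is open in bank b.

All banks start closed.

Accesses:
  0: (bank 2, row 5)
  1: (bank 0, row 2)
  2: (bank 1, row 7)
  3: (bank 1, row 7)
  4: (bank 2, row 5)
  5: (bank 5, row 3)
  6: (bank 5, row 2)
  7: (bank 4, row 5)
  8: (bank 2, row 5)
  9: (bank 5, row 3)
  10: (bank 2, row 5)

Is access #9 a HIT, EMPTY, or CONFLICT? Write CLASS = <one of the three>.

0: bank 2 row 5 — prev None → EMPTY
1: bank 0 row 2 — prev None → EMPTY
2: bank 1 row 7 — prev None → EMPTY
3: bank 1 row 7 — prev 7 → HIT
4: bank 2 row 5 — prev 5 → HIT
5: bank 5 row 3 — prev None → EMPTY
6: bank 5 row 2 — prev 3 → CONFLICT
7: bank 4 row 5 — prev None → EMPTY
8: bank 2 row 5 — prev 5 → HIT
9: bank 5 row 3 — prev 2 → CONFLICT
10: bank 2 row 5 — prev 5 → HIT

CLASS = CONFLICT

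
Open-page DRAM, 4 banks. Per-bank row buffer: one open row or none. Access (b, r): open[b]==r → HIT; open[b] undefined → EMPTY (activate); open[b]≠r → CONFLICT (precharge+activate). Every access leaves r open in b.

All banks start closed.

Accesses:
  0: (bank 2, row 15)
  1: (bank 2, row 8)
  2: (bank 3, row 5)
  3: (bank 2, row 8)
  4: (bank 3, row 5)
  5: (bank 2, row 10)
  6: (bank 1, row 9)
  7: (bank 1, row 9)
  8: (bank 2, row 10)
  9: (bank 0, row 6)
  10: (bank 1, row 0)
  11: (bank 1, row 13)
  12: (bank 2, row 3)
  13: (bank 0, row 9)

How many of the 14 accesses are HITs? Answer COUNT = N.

COUNT = 4

#0 (2,15) E
#1 (2,8) C  (was 15)
#2 (3,5) E
#3 (2,8) H  (was 8)
#4 (3,5) H  (was 5)
#5 (2,10) C  (was 8)
#6 (1,9) E
#7 (1,9) H  (was 9)
#8 (2,10) H  (was 10)
#9 (0,6) E
#10 (1,0) C  (was 9)
#11 (1,13) C  (was 0)
#12 (2,3) C  (was 10)
#13 (0,9) C  (was 6)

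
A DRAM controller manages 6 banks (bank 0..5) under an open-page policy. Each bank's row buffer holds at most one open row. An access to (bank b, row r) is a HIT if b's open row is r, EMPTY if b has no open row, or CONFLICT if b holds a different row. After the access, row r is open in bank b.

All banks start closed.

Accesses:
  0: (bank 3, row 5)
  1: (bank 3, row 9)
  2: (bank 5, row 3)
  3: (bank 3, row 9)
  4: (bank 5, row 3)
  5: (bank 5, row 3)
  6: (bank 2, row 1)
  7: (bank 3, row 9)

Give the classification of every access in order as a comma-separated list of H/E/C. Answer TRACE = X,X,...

  [0] b3 r5: no row ⇒ E
  [1] b3 r9: had r5 ⇒ C
  [2] b5 r3: no row ⇒ E
  [3] b3 r9: had r9 ⇒ H
  [4] b5 r3: had r3 ⇒ H
  [5] b5 r3: had r3 ⇒ H
  [6] b2 r1: no row ⇒ E
  [7] b3 r9: had r9 ⇒ H

TRACE = E,C,E,H,H,H,E,H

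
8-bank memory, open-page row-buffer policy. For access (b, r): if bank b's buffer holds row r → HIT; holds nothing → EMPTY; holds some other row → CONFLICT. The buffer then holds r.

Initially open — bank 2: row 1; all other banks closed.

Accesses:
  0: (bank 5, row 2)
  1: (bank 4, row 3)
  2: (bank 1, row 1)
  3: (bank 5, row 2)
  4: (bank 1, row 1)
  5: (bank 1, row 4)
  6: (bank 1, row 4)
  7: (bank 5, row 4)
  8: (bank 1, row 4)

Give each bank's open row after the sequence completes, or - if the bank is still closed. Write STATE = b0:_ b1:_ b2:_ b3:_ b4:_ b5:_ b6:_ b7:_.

step 0: bank5 None->2 [EMPTY]
step 1: bank4 None->3 [EMPTY]
step 2: bank1 None->1 [EMPTY]
step 3: bank5 2->2 [HIT]
step 4: bank1 1->1 [HIT]
step 5: bank1 1->4 [CONFLICT]
step 6: bank1 4->4 [HIT]
step 7: bank5 2->4 [CONFLICT]
step 8: bank1 4->4 [HIT]

STATE = b0:- b1:4 b2:1 b3:- b4:3 b5:4 b6:- b7:-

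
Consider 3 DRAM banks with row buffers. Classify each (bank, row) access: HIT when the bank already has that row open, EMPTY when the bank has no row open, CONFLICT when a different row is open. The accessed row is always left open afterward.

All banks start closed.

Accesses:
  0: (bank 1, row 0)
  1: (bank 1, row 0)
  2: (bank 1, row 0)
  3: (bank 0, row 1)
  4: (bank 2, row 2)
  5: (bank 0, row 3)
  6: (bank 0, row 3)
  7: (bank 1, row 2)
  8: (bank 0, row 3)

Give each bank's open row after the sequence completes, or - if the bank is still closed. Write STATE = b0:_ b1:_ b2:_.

  [0] b1 r0: no row ⇒ E
  [1] b1 r0: had r0 ⇒ H
  [2] b1 r0: had r0 ⇒ H
  [3] b0 r1: no row ⇒ E
  [4] b2 r2: no row ⇒ E
  [5] b0 r3: had r1 ⇒ C
  [6] b0 r3: had r3 ⇒ H
  [7] b1 r2: had r0 ⇒ C
  [8] b0 r3: had r3 ⇒ H

STATE = b0:3 b1:2 b2:2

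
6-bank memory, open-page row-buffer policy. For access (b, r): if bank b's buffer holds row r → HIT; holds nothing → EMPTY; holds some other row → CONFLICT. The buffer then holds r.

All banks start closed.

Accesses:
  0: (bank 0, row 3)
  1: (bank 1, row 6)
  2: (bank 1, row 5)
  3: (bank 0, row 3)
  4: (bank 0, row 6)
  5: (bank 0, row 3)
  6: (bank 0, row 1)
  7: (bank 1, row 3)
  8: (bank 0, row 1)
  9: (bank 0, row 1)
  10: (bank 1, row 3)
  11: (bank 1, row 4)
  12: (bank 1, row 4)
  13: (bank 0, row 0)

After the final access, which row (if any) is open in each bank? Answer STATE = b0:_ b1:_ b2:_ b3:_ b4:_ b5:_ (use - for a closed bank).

  [0] b0 r3: no row ⇒ E
  [1] b1 r6: no row ⇒ E
  [2] b1 r5: had r6 ⇒ C
  [3] b0 r3: had r3 ⇒ H
  [4] b0 r6: had r3 ⇒ C
  [5] b0 r3: had r6 ⇒ C
  [6] b0 r1: had r3 ⇒ C
  [7] b1 r3: had r5 ⇒ C
  [8] b0 r1: had r1 ⇒ H
  [9] b0 r1: had r1 ⇒ H
  [10] b1 r3: had r3 ⇒ H
  [11] b1 r4: had r3 ⇒ C
  [12] b1 r4: had r4 ⇒ H
  [13] b0 r0: had r1 ⇒ C

STATE = b0:0 b1:4 b2:- b3:- b4:- b5:-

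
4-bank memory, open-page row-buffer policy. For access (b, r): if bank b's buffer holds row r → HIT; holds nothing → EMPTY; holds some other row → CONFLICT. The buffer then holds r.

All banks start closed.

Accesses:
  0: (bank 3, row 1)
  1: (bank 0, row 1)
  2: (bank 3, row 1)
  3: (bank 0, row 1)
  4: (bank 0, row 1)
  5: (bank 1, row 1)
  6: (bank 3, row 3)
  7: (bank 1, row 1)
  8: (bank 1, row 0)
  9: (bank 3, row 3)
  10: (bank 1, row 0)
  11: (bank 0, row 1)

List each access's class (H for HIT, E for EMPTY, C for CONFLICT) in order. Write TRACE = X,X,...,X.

TRACE = E,E,H,H,H,E,C,H,C,H,H,H

#0 (3,1) E
#1 (0,1) E
#2 (3,1) H  (was 1)
#3 (0,1) H  (was 1)
#4 (0,1) H  (was 1)
#5 (1,1) E
#6 (3,3) C  (was 1)
#7 (1,1) H  (was 1)
#8 (1,0) C  (was 1)
#9 (3,3) H  (was 3)
#10 (1,0) H  (was 0)
#11 (0,1) H  (was 1)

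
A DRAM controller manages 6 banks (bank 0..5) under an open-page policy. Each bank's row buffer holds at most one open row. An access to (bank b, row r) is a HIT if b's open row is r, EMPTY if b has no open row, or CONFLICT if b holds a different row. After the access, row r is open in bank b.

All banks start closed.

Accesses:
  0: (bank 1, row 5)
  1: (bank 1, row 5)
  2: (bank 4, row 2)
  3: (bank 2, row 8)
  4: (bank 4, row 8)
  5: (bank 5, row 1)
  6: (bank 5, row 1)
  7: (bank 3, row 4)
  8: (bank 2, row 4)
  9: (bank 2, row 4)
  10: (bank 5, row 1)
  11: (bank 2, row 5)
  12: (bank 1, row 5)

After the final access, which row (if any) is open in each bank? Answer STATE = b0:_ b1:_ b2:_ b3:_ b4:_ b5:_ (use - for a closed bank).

step 0: bank1 None->5 [EMPTY]
step 1: bank1 5->5 [HIT]
step 2: bank4 None->2 [EMPTY]
step 3: bank2 None->8 [EMPTY]
step 4: bank4 2->8 [CONFLICT]
step 5: bank5 None->1 [EMPTY]
step 6: bank5 1->1 [HIT]
step 7: bank3 None->4 [EMPTY]
step 8: bank2 8->4 [CONFLICT]
step 9: bank2 4->4 [HIT]
step 10: bank5 1->1 [HIT]
step 11: bank2 4->5 [CONFLICT]
step 12: bank1 5->5 [HIT]

STATE = b0:- b1:5 b2:5 b3:4 b4:8 b5:1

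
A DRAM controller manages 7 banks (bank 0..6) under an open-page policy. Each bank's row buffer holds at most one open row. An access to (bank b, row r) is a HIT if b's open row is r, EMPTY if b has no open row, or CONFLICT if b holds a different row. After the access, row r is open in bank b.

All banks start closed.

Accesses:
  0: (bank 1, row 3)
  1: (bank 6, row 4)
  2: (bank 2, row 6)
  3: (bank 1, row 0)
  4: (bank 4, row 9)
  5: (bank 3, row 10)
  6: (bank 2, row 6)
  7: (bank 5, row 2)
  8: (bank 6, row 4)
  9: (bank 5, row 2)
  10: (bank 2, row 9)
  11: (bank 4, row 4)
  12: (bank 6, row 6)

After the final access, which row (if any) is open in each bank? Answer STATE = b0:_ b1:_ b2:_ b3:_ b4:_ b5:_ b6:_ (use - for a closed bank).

STATE = b0:- b1:0 b2:9 b3:10 b4:4 b5:2 b6:6

#0 (1,3) E
#1 (6,4) E
#2 (2,6) E
#3 (1,0) C  (was 3)
#4 (4,9) E
#5 (3,10) E
#6 (2,6) H  (was 6)
#7 (5,2) E
#8 (6,4) H  (was 4)
#9 (5,2) H  (was 2)
#10 (2,9) C  (was 6)
#11 (4,4) C  (was 9)
#12 (6,6) C  (was 4)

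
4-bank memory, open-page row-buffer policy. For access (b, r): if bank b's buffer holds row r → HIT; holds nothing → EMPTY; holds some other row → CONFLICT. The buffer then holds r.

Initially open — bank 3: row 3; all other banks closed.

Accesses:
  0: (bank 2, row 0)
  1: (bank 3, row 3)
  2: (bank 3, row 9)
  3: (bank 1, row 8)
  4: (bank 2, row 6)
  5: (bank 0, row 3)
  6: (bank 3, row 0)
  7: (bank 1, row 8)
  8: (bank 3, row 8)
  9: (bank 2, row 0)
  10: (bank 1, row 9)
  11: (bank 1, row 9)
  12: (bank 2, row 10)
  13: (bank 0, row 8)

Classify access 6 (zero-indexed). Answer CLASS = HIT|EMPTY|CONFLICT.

step 0: bank2 None->0 [EMPTY]
step 1: bank3 3->3 [HIT]
step 2: bank3 3->9 [CONFLICT]
step 3: bank1 None->8 [EMPTY]
step 4: bank2 0->6 [CONFLICT]
step 5: bank0 None->3 [EMPTY]
step 6: bank3 9->0 [CONFLICT]
step 7: bank1 8->8 [HIT]
step 8: bank3 0->8 [CONFLICT]
step 9: bank2 6->0 [CONFLICT]
step 10: bank1 8->9 [CONFLICT]
step 11: bank1 9->9 [HIT]
step 12: bank2 0->10 [CONFLICT]
step 13: bank0 3->8 [CONFLICT]

CLASS = CONFLICT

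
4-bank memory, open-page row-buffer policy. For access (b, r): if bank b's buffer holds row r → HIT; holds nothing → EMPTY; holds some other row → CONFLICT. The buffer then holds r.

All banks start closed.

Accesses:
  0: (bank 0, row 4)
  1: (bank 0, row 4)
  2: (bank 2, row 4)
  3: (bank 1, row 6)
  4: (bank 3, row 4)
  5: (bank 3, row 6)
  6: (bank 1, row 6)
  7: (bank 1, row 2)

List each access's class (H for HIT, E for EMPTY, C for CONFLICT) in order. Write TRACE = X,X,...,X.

TRACE = E,H,E,E,E,C,H,C

  [0] b0 r4: no row ⇒ E
  [1] b0 r4: had r4 ⇒ H
  [2] b2 r4: no row ⇒ E
  [3] b1 r6: no row ⇒ E
  [4] b3 r4: no row ⇒ E
  [5] b3 r6: had r4 ⇒ C
  [6] b1 r6: had r6 ⇒ H
  [7] b1 r2: had r6 ⇒ C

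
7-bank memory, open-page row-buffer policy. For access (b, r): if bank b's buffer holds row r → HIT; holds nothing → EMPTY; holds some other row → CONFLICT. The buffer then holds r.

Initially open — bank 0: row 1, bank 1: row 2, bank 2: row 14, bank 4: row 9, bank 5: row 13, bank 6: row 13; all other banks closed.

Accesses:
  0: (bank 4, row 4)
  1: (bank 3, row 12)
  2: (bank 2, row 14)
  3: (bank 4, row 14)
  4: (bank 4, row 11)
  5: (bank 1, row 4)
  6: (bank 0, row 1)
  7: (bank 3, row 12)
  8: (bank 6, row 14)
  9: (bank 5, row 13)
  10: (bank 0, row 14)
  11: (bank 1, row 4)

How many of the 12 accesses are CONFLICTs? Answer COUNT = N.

step 0: bank4 9->4 [CONFLICT]
step 1: bank3 None->12 [EMPTY]
step 2: bank2 14->14 [HIT]
step 3: bank4 4->14 [CONFLICT]
step 4: bank4 14->11 [CONFLICT]
step 5: bank1 2->4 [CONFLICT]
step 6: bank0 1->1 [HIT]
step 7: bank3 12->12 [HIT]
step 8: bank6 13->14 [CONFLICT]
step 9: bank5 13->13 [HIT]
step 10: bank0 1->14 [CONFLICT]
step 11: bank1 4->4 [HIT]

COUNT = 6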